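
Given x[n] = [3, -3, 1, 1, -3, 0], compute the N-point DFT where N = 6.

X[k] = Σ(n=0 to 5) x[n] · ω_6^(nk)
where ω_6 = e^(-2πi/6)

Computing each X[k]:
X[0] = -1
X[1] = 1.5000-0.8660i
X[2] = 6.5000+6.0622i
X[3] = 3
X[4] = 6.5000-6.0622i
X[5] = 1.5000+0.8660i

X = [-1, 1.5000-0.8660i, 6.5000+6.0622i, 3, 6.5000-6.0622i, 1.5000+0.8660i]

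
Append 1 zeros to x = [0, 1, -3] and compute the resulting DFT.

Original 3-point DFT: [-2, 1.0000-3.4641i, 1.0000+3.4641i]
Zero-padded 4-point DFT provides frequency interpolation.

DFT_4([x, 0, ...]) = [-2, 3-1i, -4, 3+1i]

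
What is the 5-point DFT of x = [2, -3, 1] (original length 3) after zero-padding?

Original 3-point DFT: [0, 3.0000+3.4641i, 3.0000-3.4641i]
Zero-padded 5-point DFT provides frequency interpolation.

DFT_5([x, 0, ...]) = [0, 0.2639+2.2654i, 4.7361+2.7144i, 4.7361-2.7144i, 0.2639-2.2654i]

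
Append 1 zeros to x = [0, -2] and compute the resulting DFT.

Original 2-point DFT: [-2, 2]
Zero-padded 3-point DFT provides frequency interpolation.

DFT_3([x, 0, ...]) = [-2, 1.0000+1.7321i, 1.0000-1.7321i]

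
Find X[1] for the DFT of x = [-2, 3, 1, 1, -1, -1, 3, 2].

X[1] = Σ(n=0 to 7) x[n] · ω_8^(1n) where ω_8 = e^(-2πi/8)
= (-2)·ω_8^0 + (3)·ω_8^1 + (1)·ω_8^2 + (1)·ω_8^3 + (-1)·ω_8^4 + (-1)·ω_8^5 + (3)·ω_8^6 + (2)·ω_8^7

X[1] = 2.5355-0.1213i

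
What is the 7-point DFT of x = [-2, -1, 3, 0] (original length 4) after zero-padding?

Original 4-point DFT: [0, -5+1i, 2, -5-1i]
Zero-padded 7-point DFT provides frequency interpolation.

DFT_7([x, 0, ...]) = [0, -3.2911-2.1430i, -4.4804+2.2766i, 0.7714+2.7794i, 0.7714-2.7794i, -4.4804-2.2766i, -3.2911+2.1430i]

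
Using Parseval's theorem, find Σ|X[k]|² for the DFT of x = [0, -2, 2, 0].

Parseval: Σ|x[n]|² = (1/N)Σ|X[k]|², so Σ|X[k]|² = N·Σ|x[n]|² = 4·8.0000

Σ|X[k]|² = N·Σ|x[n]|² = 4·8.0000 = 32.0000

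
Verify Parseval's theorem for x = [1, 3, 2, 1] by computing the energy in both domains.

Time domain:
Σ|x[n]|² = |1|² + |3|² + |2|² + |1|² = 15.0000

Frequency domain:
(1/4)Σ|X[k]|² = (1/4)(|7|² + |-1-2i|² + |-1|² + |-1+2i|²) = (1/4)·60.0000 = 15.0000

Both sides agree, confirming Parseval's theorem.

Σ|x[n]|² = (1/N)Σ|X[k]|² = 15.0000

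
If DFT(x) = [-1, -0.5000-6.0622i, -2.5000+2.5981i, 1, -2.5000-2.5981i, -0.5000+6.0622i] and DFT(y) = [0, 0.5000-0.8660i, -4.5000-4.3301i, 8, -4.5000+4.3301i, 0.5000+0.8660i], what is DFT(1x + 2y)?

By linearity: DFT(1x + 2y) = 1·DFT(x) + 2·DFT(y)
= 1·[-1, -0.5000-6.0622i, -2.5000+2.5981i, 1, -2.5000-2.5981i, -0.5000+6.0622i] + 2·[0, 0.5000-0.8660i, -4.5000-4.3301i, 8, -4.5000+4.3301i, 0.5000+0.8660i]

Computing element-wise:
Z[0] = 1·(-1) + 2·(0) = -1
Z[1] = 1·(-0.5000-6.0622i) + 2·(0.5000-0.8660i) = 0.5000-7.7942i
Z[2] = 1·(-2.5000+2.5981i) + 2·(-4.5000-4.3301i) = -11.5000-6.0621i
Z[3] = 1·(1) + 2·(8) = 17
Z[4] = 1·(-2.5000-2.5981i) + 2·(-4.5000+4.3301i) = -11.5000+6.0621i
Z[5] = 1·(-0.5000+6.0622i) + 2·(0.5000+0.8660i) = 0.5000+7.7942i

DFT(1x + 2y) = 1·X + 2·Y = [-1, 0.5000-7.7942i, -11.5000-6.0621i, 17, -11.5000+6.0621i, 0.5000+7.7942i]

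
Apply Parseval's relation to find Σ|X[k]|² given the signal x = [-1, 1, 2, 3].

Parseval: Σ|x[n]|² = (1/N)Σ|X[k]|², so Σ|X[k]|² = N·Σ|x[n]|² = 4·15.0000

Σ|X[k]|² = N·Σ|x[n]|² = 4·15.0000 = 60.0000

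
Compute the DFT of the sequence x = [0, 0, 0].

X[k] = Σ(n=0 to 2) x[n] · ω_3^(nk)
where ω_3 = e^(-2πi/3)

Computing each X[k]:
X[0] = 0
X[1] = 0
X[2] = 0

X = [0, 0, 0]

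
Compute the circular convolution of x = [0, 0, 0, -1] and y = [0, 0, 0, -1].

(x ⊛ y)[n] = Σ(m=0 to 3) x[m] · y[(n-m) mod 4]

Computing each output sample:
(x ⊛ y)[0] = 0
(x ⊛ y)[1] = 0
(x ⊛ y)[2] = 1
(x ⊛ y)[3] = 0

x ⊛ y = [0, 0, 1, 0]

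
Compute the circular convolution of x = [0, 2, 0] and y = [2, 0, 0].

(x ⊛ y)[n] = Σ(m=0 to 2) x[m] · y[(n-m) mod 3]

Computing each output sample:
(x ⊛ y)[0] = 0
(x ⊛ y)[1] = 4
(x ⊛ y)[2] = 0

x ⊛ y = [0, 4, 0]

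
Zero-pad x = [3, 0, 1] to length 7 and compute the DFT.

Original 3-point DFT: [4, 2.5000+0.8660i, 2.5000-0.8660i]
Zero-padded 7-point DFT provides frequency interpolation.

DFT_7([x, 0, ...]) = [4, 2.7775-0.9749i, 2.0990+0.4339i, 3.6235+0.7818i, 3.6235-0.7818i, 2.0990-0.4339i, 2.7775+0.9749i]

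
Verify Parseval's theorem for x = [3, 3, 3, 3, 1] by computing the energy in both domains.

Time domain:
Σ|x[n]|² = |3|² + |3|² + |3|² + |3|² + |1|² = 37.0000

Frequency domain:
(1/5)Σ|X[k]|² = (1/5)(|13|² + |-0.6180-1.9021i|² + |1.6180-1.1756i|² + |1.6180+1.1756i|² + |-0.6180+1.9021i|²) = (1/5)·185.0000 = 37.0000

Both sides agree, confirming Parseval's theorem.

Σ|x[n]|² = (1/N)Σ|X[k]|² = 37.0000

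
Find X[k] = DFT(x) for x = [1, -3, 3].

X[k] = Σ(n=0 to 2) x[n] · ω_3^(nk)
where ω_3 = e^(-2πi/3)

Computing each X[k]:
X[0] = 1
X[1] = 1.0000+5.1962i
X[2] = 1.0000-5.1962i

X = [1, 1.0000+5.1962i, 1.0000-5.1962i]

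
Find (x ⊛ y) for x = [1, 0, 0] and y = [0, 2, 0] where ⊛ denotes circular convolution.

(x ⊛ y)[n] = Σ(m=0 to 2) x[m] · y[(n-m) mod 3]

Computing each output sample:
(x ⊛ y)[0] = 0
(x ⊛ y)[1] = 2
(x ⊛ y)[2] = 0

x ⊛ y = [0, 2, 0]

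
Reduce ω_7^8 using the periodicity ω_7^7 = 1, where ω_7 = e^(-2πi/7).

Since ω_7^7 = 1, powers reduce modulo 7.
8 mod 7 = 1
So ω_7^8 = ω_7^1 = e^(-2πi·1/7)

ω_7^8 = ω_7^1 = 0.6235-0.7818i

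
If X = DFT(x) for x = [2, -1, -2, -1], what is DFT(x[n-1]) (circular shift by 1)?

Time shift by 1: X_shifted[k] = ω_4^(1k) · X[k]
Shifted x = [-1, 2, -1, -2]

DFT(x[n-1]) = [-2, -4i, -2, 4i]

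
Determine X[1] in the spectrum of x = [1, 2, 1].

X[1] = Σ(n=0 to 2) x[n] · ω_3^(1n) where ω_3 = e^(-2πi/3)
= (1)·ω_3^0 + (2)·ω_3^1 + (1)·ω_3^2

X[1] = -0.5000-0.8660i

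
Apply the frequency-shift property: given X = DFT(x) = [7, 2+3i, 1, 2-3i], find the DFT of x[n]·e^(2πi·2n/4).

Modulation property: DFT(ω_4^(-2n)·x[n]) = X[(k-2) mod 4], so circularly shift X by 2 positions.

X[k-2] = [1, 2-3i, 7, 2+3i]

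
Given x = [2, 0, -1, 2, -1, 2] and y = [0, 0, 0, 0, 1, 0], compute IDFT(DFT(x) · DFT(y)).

(x ⊛ y)[n] = Σ(m=0 to 5) x[m] · y[(n-m) mod 6]

Computing each output sample:
(x ⊛ y)[0] = -1
(x ⊛ y)[1] = 2
(x ⊛ y)[2] = -1
(x ⊛ y)[3] = 2
(x ⊛ y)[4] = 2
(x ⊛ y)[5] = 0

x ⊛ y = [-1, 2, -1, 2, 2, 0]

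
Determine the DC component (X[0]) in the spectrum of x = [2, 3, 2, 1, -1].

X[0] = Σ(n=0 to 4) x[n] · ω_5^0 = Σ x[n]
= (2) + (3) + (2) + (1) + (-1)

X[0] = 7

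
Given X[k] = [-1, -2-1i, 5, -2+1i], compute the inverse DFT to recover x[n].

x[n] = (1/4) Σ(k=0 to 3) X[k] · e^(2πikn/4)

Computing each x[n]:
x[0] = 0
x[1] = -1
x[2] = 2
x[3] = -2

x = [0, -1, 2, -2]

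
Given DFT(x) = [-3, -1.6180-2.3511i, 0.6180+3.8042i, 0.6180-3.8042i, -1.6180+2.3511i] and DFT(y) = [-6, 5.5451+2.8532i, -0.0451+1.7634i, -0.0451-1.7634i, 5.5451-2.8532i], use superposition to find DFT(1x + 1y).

By linearity: DFT(1x + 1y) = 1·DFT(x) + 1·DFT(y)
= 1·[-3, -1.6180-2.3511i, 0.6180+3.8042i, 0.6180-3.8042i, -1.6180+2.3511i] + 1·[-6, 5.5451+2.8532i, -0.0451+1.7634i, -0.0451-1.7634i, 5.5451-2.8532i]

Computing element-wise:
Z[0] = 1·(-3) + 1·(-6) = -9
Z[1] = 1·(-1.6180-2.3511i) + 1·(5.5451+2.8532i) = 3.9271+0.5021i
Z[2] = 1·(0.6180+3.8042i) + 1·(-0.0451+1.7634i) = 0.5729+5.5676i
Z[3] = 1·(0.6180-3.8042i) + 1·(-0.0451-1.7634i) = 0.5729-5.5676i
Z[4] = 1·(-1.6180+2.3511i) + 1·(5.5451-2.8532i) = 3.9271-0.5021i

DFT(1x + 1y) = 1·X + 1·Y = [-9, 3.9271+0.5021i, 0.5729+5.5676i, 0.5729-5.5676i, 3.9271-0.5021i]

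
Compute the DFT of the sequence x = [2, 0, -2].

X[k] = Σ(n=0 to 2) x[n] · ω_3^(nk)
where ω_3 = e^(-2πi/3)

Computing each X[k]:
X[0] = 0
X[1] = 3.0000-1.7321i
X[2] = 3.0000+1.7321i

X = [0, 3.0000-1.7321i, 3.0000+1.7321i]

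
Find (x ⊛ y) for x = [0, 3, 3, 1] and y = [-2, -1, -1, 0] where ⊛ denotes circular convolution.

(x ⊛ y)[n] = Σ(m=0 to 3) x[m] · y[(n-m) mod 4]

Computing each output sample:
(x ⊛ y)[0] = -4
(x ⊛ y)[1] = -7
(x ⊛ y)[2] = -9
(x ⊛ y)[3] = -8

x ⊛ y = [-4, -7, -9, -8]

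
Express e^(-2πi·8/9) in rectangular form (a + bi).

ω_9^8 = e^(-2πi·8/9)
= cos(-2π·8/9) + i·sin(-2π·8/9)
= cos(-16π/9) + i·sin(-16π/9)

ω_9^8 = cos(-16π/9) + i·sin(-16π/9) = 0.7660+0.6428i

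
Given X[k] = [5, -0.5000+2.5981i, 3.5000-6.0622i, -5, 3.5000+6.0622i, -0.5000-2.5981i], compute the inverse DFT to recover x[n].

x[n] = (1/6) Σ(k=0 to 5) X[k] · e^(2πikn/6)

Computing each x[n]:
x[0] = 1
x[1] = 2
x[2] = -3
x[3] = 3
x[4] = 2
x[5] = 0

x = [1, 2, -3, 3, 2, 0]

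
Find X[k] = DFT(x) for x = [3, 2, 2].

X[k] = Σ(n=0 to 2) x[n] · ω_3^(nk)
where ω_3 = e^(-2πi/3)

Computing each X[k]:
X[0] = 7
X[1] = 1
X[2] = 1

X = [7, 1, 1]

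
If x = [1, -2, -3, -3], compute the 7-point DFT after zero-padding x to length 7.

Original 4-point DFT: [-7, 4-1i, 3, 4+1i]
Zero-padded 7-point DFT provides frequency interpolation.

DFT_7([x, 0, ...]) = [-7, 3.1235+5.7901i, 2.2775-1.6973i, 1.5990+1.4471i, 1.5990-1.4471i, 2.2775+1.6973i, 3.1235-5.7901i]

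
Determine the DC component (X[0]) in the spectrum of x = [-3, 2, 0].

X[0] = Σ(n=0 to 2) x[n] · ω_3^0 = Σ x[n]
= (-3) + (2) + (0)

X[0] = -1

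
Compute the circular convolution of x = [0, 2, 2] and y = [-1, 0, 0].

(x ⊛ y)[n] = Σ(m=0 to 2) x[m] · y[(n-m) mod 3]

Computing each output sample:
(x ⊛ y)[0] = 0
(x ⊛ y)[1] = -2
(x ⊛ y)[2] = -2

x ⊛ y = [0, -2, -2]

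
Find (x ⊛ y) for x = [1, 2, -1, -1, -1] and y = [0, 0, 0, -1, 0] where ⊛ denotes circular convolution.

(x ⊛ y)[n] = Σ(m=0 to 4) x[m] · y[(n-m) mod 5]

Computing each output sample:
(x ⊛ y)[0] = 1
(x ⊛ y)[1] = 1
(x ⊛ y)[2] = 1
(x ⊛ y)[3] = -1
(x ⊛ y)[4] = -2

x ⊛ y = [1, 1, 1, -1, -2]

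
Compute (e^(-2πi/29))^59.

Since ω_29^29 = 1, powers reduce modulo 29.
59 mod 29 = 1
So ω_29^59 = ω_29^1 = e^(-2πi·1/29)

ω_29^59 = ω_29^1 = 0.9766-0.2150i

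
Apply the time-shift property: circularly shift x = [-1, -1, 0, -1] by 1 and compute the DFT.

Time shift by 1: X_shifted[k] = ω_4^(1k) · X[k]
Shifted x = [-1, -1, -1, 0]

DFT(x[n-1]) = [-3, 1i, -1, -1i]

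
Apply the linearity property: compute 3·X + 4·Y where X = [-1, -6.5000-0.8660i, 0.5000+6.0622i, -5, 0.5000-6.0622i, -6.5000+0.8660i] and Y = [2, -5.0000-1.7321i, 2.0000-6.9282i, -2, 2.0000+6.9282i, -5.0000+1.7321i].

By linearity: DFT(3x + 4y) = 3·DFT(x) + 4·DFT(y)
= 3·[-1, -6.5000-0.8660i, 0.5000+6.0622i, -5, 0.5000-6.0622i, -6.5000+0.8660i] + 4·[2, -5.0000-1.7321i, 2.0000-6.9282i, -2, 2.0000+6.9282i, -5.0000+1.7321i]

Computing element-wise:
Z[0] = 3·(-1) + 4·(2) = 5
Z[1] = 3·(-6.5000-0.8660i) + 4·(-5.0000-1.7321i) = -39.5000-9.5264i
Z[2] = 3·(0.5000+6.0622i) + 4·(2.0000-6.9282i) = 9.5000-9.5262i
Z[3] = 3·(-5) + 4·(-2) = -23
Z[4] = 3·(0.5000-6.0622i) + 4·(2.0000+6.9282i) = 9.5000+9.5262i
Z[5] = 3·(-6.5000+0.8660i) + 4·(-5.0000+1.7321i) = -39.5000+9.5264i

DFT(3x + 4y) = 3·X + 4·Y = [5, -39.5000-9.5264i, 9.5000-9.5262i, -23, 9.5000+9.5262i, -39.5000+9.5264i]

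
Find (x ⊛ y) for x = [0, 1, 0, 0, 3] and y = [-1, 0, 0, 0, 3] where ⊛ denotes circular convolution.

(x ⊛ y)[n] = Σ(m=0 to 4) x[m] · y[(n-m) mod 5]

Computing each output sample:
(x ⊛ y)[0] = 3
(x ⊛ y)[1] = -1
(x ⊛ y)[2] = 0
(x ⊛ y)[3] = 9
(x ⊛ y)[4] = -3

x ⊛ y = [3, -1, 0, 9, -3]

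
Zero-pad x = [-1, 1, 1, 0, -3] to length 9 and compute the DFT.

Original 5-point DFT: [-2, -2.4271-4.3920i, 0.9271-1.4001i, 0.9271+1.4001i, -2.4271+4.3920i]
Zero-padded 9-point DFT provides frequency interpolation.

DFT_9([x, 0, ...]) = [-2, 2.7588-0.6015i, -4.0642-3.2552i, -0.5000+2.5981i, -1.6946-2.6537i, -1.6946+2.6537i, -0.5000-2.5981i, -4.0642+3.2552i, 2.7588+0.6015i]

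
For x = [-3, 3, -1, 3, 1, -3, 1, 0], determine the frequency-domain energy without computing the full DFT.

Parseval: Σ|x[n]|² = (1/N)Σ|X[k]|², so Σ|X[k]|² = N·Σ|x[n]|² = 8·39.0000

Σ|X[k]|² = N·Σ|x[n]|² = 8·39.0000 = 312.0000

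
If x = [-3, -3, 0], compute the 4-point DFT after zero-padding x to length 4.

Original 3-point DFT: [-6, -1.5000+2.5981i, -1.5000-2.5981i]
Zero-padded 4-point DFT provides frequency interpolation.

DFT_4([x, 0, ...]) = [-6, -3+3i, 0, -3-3i]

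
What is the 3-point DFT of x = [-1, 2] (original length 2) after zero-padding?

Original 2-point DFT: [1, -3]
Zero-padded 3-point DFT provides frequency interpolation.

DFT_3([x, 0, ...]) = [1, -2.0000-1.7321i, -2.0000+1.7321i]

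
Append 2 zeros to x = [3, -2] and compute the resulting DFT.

Original 2-point DFT: [1, 5]
Zero-padded 4-point DFT provides frequency interpolation.

DFT_4([x, 0, ...]) = [1, 3+2i, 5, 3-2i]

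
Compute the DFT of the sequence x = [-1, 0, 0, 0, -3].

X[k] = Σ(n=0 to 4) x[n] · ω_5^(nk)
where ω_5 = e^(-2πi/5)

Computing each X[k]:
X[0] = -4
X[1] = -1.9271-2.8532i
X[2] = 1.4271-1.7634i
X[3] = 1.4271+1.7634i
X[4] = -1.9271+2.8532i

X = [-4, -1.9271-2.8532i, 1.4271-1.7634i, 1.4271+1.7634i, -1.9271+2.8532i]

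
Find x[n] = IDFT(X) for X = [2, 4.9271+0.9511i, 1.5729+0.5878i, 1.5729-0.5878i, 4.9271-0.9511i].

x[n] = (1/5) Σ(k=0 to 4) X[k] · e^(2πikn/5)

Computing each x[n]:
x[0] = 3
x[1] = 0
x[2] = -1
x[3] = -1
x[4] = 1

x = [3, 0, -1, -1, 1]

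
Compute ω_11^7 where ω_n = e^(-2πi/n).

ω_11^7 = e^(-2πi·7/11)
= cos(-2π·7/11) + i·sin(-2π·7/11)
= cos(-14π/11) + i·sin(-14π/11)

ω_11^7 = cos(-14π/11) + i·sin(-14π/11) = -0.6549+0.7557i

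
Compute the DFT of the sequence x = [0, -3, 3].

X[k] = Σ(n=0 to 2) x[n] · ω_3^(nk)
where ω_3 = e^(-2πi/3)

Computing each X[k]:
X[0] = 0
X[1] = 5.1962i
X[2] = -5.1962i

X = [0, 5.1962i, -5.1962i]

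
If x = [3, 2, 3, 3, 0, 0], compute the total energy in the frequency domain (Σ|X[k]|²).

Parseval: Σ|x[n]|² = (1/N)Σ|X[k]|², so Σ|X[k]|² = N·Σ|x[n]|² = 6·31.0000

Σ|X[k]|² = N·Σ|x[n]|² = 6·31.0000 = 186.0000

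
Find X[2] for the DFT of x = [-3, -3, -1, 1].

X[2] = Σ(n=0 to 3) x[n] · ω_4^(2n) where ω_4 = e^(-2πi/4)
= (-3)·ω_4^0 + (-3)·ω_4^2 + (-1)·ω_4^4 + (1)·ω_4^6

X[2] = -2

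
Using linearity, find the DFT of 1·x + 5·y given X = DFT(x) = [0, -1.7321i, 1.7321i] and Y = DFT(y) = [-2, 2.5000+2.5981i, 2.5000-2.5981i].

By linearity: DFT(1x + 5y) = 1·DFT(x) + 5·DFT(y)
= 1·[0, -1.7321i, 1.7321i] + 5·[-2, 2.5000+2.5981i, 2.5000-2.5981i]

Computing element-wise:
Z[0] = 1·(0) + 5·(-2) = -10
Z[1] = 1·(-1.7321i) + 5·(2.5000+2.5981i) = 12.5000+11.2584i
Z[2] = 1·(1.7321i) + 5·(2.5000-2.5981i) = 12.5000-11.2584i

DFT(1x + 5y) = 1·X + 5·Y = [-10, 12.5000+11.2584i, 12.5000-11.2584i]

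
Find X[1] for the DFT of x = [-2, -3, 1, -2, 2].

X[1] = Σ(n=0 to 4) x[n] · ω_5^(1n) where ω_5 = e^(-2πi/5)
= (-2)·ω_5^0 + (-3)·ω_5^1 + (1)·ω_5^2 + (-2)·ω_5^3 + (2)·ω_5^4

X[1] = -1.5000+2.9919i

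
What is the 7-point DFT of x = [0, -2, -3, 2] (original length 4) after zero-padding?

Original 4-point DFT: [-3, 3+4i, -3, 3-4i]
Zero-padded 7-point DFT provides frequency interpolation.

DFT_7([x, 0, ...]) = [-3, -2.3814+3.6207i, 4.3949+2.2119i, -0.5136-3.4276i, -0.5136+3.4276i, 4.3949-2.2119i, -2.3814-3.6207i]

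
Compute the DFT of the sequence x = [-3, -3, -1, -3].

X[k] = Σ(n=0 to 3) x[n] · ω_4^(nk)
where ω_4 = e^(-2πi/4)

Computing each X[k]:
X[0] = -10
X[1] = -2
X[2] = 2
X[3] = -2

X = [-10, -2, 2, -2]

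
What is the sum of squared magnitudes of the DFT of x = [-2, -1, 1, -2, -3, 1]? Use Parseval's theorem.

Parseval: Σ|x[n]|² = (1/N)Σ|X[k]|², so Σ|X[k]|² = N·Σ|x[n]|² = 6·20.0000

Σ|X[k]|² = N·Σ|x[n]|² = 6·20.0000 = 120.0000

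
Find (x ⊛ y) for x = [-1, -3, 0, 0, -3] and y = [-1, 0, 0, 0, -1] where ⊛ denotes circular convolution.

(x ⊛ y)[n] = Σ(m=0 to 4) x[m] · y[(n-m) mod 5]

Computing each output sample:
(x ⊛ y)[0] = 4
(x ⊛ y)[1] = 3
(x ⊛ y)[2] = 0
(x ⊛ y)[3] = 3
(x ⊛ y)[4] = 4

x ⊛ y = [4, 3, 0, 3, 4]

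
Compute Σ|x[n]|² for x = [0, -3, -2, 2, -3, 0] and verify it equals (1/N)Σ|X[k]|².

Time domain:
Σ|x[n]|² = |0|² + |-3|² + |-2|² + |2|² + |-3|² + |0|² = 26.0000

Frequency domain:
(1/6)Σ|X[k]|² = (1/6)(|-6|² + |-1.0000+1.7321i|² + |6.0000+3.4641i|² + |-4|² + |6.0000-3.4641i|² + |-1.0000-1.7321i|²) = (1/6)·156.0000 = 26.0000

Both sides agree, confirming Parseval's theorem.

Σ|x[n]|² = (1/N)Σ|X[k]|² = 26.0000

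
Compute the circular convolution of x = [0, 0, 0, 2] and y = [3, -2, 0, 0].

(x ⊛ y)[n] = Σ(m=0 to 3) x[m] · y[(n-m) mod 4]

Computing each output sample:
(x ⊛ y)[0] = -4
(x ⊛ y)[1] = 0
(x ⊛ y)[2] = 0
(x ⊛ y)[3] = 6

x ⊛ y = [-4, 0, 0, 6]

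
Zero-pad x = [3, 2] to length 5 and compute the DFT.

Original 2-point DFT: [5, 1]
Zero-padded 5-point DFT provides frequency interpolation.

DFT_5([x, 0, ...]) = [5, 3.6180-1.9021i, 1.3820-1.1756i, 1.3820+1.1756i, 3.6180+1.9021i]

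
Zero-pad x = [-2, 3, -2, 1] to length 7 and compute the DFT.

Original 4-point DFT: [0, -2i, -8, 2i]
Zero-padded 7-point DFT provides frequency interpolation.

DFT_7([x, 0, ...]) = [0, -0.5855-0.8295i, -0.2421-3.0107i, -6.1724-3.8402i, -6.1724+3.8402i, -0.2421+3.0107i, -0.5855+0.8295i]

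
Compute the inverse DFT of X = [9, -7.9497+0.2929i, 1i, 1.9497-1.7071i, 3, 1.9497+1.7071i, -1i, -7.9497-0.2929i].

x[n] = (1/8) Σ(k=0 to 7) X[k] · e^(2πikn/8)

Computing each x[n]:
x[0] = 0
x[1] = -1
x[2] = 1
x[3] = 3
x[4] = 3
x[5] = 2
x[6] = 2
x[7] = -1

x = [0, -1, 1, 3, 3, 2, 2, -1]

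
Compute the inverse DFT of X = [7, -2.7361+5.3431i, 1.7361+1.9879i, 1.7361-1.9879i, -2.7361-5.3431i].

x[n] = (1/5) Σ(k=0 to 4) X[k] · e^(2πikn/5)

Computing each x[n]:
x[0] = 1
x[1] = -2
x[2] = 2
x[3] = 3
x[4] = 3

x = [1, -2, 2, 3, 3]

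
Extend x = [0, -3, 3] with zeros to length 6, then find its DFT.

Original 3-point DFT: [0, 5.1962i, -5.1962i]
Zero-padded 6-point DFT provides frequency interpolation.

DFT_6([x, 0, ...]) = [0, -3, 5.1962i, 6, -5.1962i, -3]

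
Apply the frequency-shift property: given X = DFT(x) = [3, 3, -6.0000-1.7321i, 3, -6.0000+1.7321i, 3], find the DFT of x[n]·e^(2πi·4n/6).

Modulation property: DFT(ω_6^(-4n)·x[n]) = X[(k-4) mod 6], so circularly shift X by 4 positions.

X[k-4] = [-6.0000-1.7321i, 3, -6.0000+1.7321i, 3, 3, 3]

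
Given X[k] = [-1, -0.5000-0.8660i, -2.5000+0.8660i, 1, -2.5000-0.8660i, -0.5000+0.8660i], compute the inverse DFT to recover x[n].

x[n] = (1/6) Σ(k=0 to 5) X[k] · e^(2πikn/6)

Computing each x[n]:
x[0] = -1
x[1] = 0
x[2] = 1
x[3] = -1
x[4] = 0
x[5] = 0

x = [-1, 0, 1, -1, 0, 0]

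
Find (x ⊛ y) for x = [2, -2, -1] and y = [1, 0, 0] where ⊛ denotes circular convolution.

(x ⊛ y)[n] = Σ(m=0 to 2) x[m] · y[(n-m) mod 3]

Computing each output sample:
(x ⊛ y)[0] = 2
(x ⊛ y)[1] = -2
(x ⊛ y)[2] = -1

x ⊛ y = [2, -2, -1]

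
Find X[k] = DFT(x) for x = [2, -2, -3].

X[k] = Σ(n=0 to 2) x[n] · ω_3^(nk)
where ω_3 = e^(-2πi/3)

Computing each X[k]:
X[0] = -3
X[1] = 4.5000-0.8660i
X[2] = 4.5000+0.8660i

X = [-3, 4.5000-0.8660i, 4.5000+0.8660i]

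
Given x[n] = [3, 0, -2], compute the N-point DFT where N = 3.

X[k] = Σ(n=0 to 2) x[n] · ω_3^(nk)
where ω_3 = e^(-2πi/3)

Computing each X[k]:
X[0] = 1
X[1] = 4.0000-1.7321i
X[2] = 4.0000+1.7321i

X = [1, 4.0000-1.7321i, 4.0000+1.7321i]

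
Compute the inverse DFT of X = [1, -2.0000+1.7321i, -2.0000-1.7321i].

x[n] = (1/3) Σ(k=0 to 2) X[k] · e^(2πikn/3)

Computing each x[n]:
x[0] = -1
x[1] = 0
x[2] = 2

x = [-1, 0, 2]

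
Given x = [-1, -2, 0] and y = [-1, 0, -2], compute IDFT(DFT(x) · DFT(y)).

(x ⊛ y)[n] = Σ(m=0 to 2) x[m] · y[(n-m) mod 3]

Computing each output sample:
(x ⊛ y)[0] = 5
(x ⊛ y)[1] = 2
(x ⊛ y)[2] = 2

x ⊛ y = [5, 2, 2]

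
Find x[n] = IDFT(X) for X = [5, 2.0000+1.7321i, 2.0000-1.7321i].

x[n] = (1/3) Σ(k=0 to 2) X[k] · e^(2πikn/3)

Computing each x[n]:
x[0] = 3
x[1] = 0
x[2] = 2

x = [3, 0, 2]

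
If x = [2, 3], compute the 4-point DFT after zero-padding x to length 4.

Original 2-point DFT: [5, -1]
Zero-padded 4-point DFT provides frequency interpolation.

DFT_4([x, 0, ...]) = [5, 2-3i, -1, 2+3i]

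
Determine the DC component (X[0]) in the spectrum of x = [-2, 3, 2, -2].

X[0] = Σ(n=0 to 3) x[n] · ω_4^0 = Σ x[n]
= (-2) + (3) + (2) + (-2)

X[0] = 1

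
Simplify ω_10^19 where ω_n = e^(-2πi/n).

Since ω_10^10 = 1, powers reduce modulo 10.
19 mod 10 = 9
So ω_10^19 = ω_10^9 = e^(-2πi·9/10)

ω_10^19 = ω_10^9 = 0.8090+0.5878i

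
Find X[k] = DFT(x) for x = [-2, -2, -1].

X[k] = Σ(n=0 to 2) x[n] · ω_3^(nk)
where ω_3 = e^(-2πi/3)

Computing each X[k]:
X[0] = -5
X[1] = -0.5000+0.8660i
X[2] = -0.5000-0.8660i

X = [-5, -0.5000+0.8660i, -0.5000-0.8660i]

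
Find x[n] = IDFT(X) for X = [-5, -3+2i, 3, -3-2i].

x[n] = (1/4) Σ(k=0 to 3) X[k] · e^(2πikn/4)

Computing each x[n]:
x[0] = -2
x[1] = -3
x[2] = 1
x[3] = -1

x = [-2, -3, 1, -1]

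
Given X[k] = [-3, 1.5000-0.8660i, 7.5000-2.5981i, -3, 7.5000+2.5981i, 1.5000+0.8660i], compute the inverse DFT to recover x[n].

x[n] = (1/6) Σ(k=0 to 5) X[k] · e^(2πikn/6)

Computing each x[n]:
x[0] = 2
x[1] = 0
x[2] = -3
x[3] = 2
x[4] = -2
x[5] = -2

x = [2, 0, -3, 2, -2, -2]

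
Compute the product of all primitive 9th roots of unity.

The primitive 9th roots of unity are ω_9^k for k coprime to 9: k ∈ {1, 2, 4, 5, 7, 8}
Their product equals the constant term of the cyclotomic polynomial Φ_9(x) up to sign.
For n ≥ 3, the product of all primitive nth roots of unity is 1. (For n=1 it is 1; for n=2 it is -1.)

1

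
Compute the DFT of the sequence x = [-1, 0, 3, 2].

X[k] = Σ(n=0 to 3) x[n] · ω_4^(nk)
where ω_4 = e^(-2πi/4)

Computing each X[k]:
X[0] = 4
X[1] = -4+2i
X[2] = 0
X[3] = -4-2i

X = [4, -4+2i, 0, -4-2i]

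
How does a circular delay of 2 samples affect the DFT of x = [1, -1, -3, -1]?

Time shift by 2: X_shifted[k] = ω_4^(2k) · X[k]
Shifted x = [-3, -1, 1, -1]

DFT(x[n-2]) = [-4, -4, 0, -4]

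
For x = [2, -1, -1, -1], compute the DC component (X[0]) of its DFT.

X[0] = Σ(n=0 to 3) x[n] · ω_4^0 = Σ x[n]
= (2) + (-1) + (-1) + (-1)

X[0] = -1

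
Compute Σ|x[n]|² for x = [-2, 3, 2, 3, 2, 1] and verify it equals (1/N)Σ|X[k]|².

Time domain:
Σ|x[n]|² = |-2|² + |3|² + |2|² + |3|² + |2|² + |1|² = 31.0000

Frequency domain:
(1/6)Σ|X[k]|² = (1/6)(|9|² + |-5.0000-1.7321i|² + |-3.0000-1.7321i|² + |-5|² + |-3.0000+1.7321i|² + |-5.0000+1.7321i|²) = (1/6)·186.0000 = 31.0000

Both sides agree, confirming Parseval's theorem.

Σ|x[n]|² = (1/N)Σ|X[k]|² = 31.0000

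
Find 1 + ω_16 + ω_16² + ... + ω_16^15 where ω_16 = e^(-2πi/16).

Sum of all nth roots of unity equals 0 for n > 1 (geometric series with r ≠ 1).

0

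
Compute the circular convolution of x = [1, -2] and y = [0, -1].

(x ⊛ y)[n] = Σ(m=0 to 1) x[m] · y[(n-m) mod 2]

Computing each output sample:
(x ⊛ y)[0] = 2
(x ⊛ y)[1] = -1

x ⊛ y = [2, -1]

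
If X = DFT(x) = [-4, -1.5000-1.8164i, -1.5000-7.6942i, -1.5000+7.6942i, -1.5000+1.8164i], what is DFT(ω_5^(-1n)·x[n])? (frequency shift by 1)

Modulation property: DFT(ω_5^(-1n)·x[n]) = X[(k-1) mod 5], so circularly shift X by 1 positions.

X[k-1] = [-1.5000+1.8164i, -4, -1.5000-1.8164i, -1.5000-7.6942i, -1.5000+7.6942i]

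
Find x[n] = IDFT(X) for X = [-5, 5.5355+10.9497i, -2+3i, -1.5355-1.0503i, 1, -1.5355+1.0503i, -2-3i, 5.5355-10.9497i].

x[n] = (1/8) Σ(k=0 to 7) X[k] · e^(2πikn/8)

Computing each x[n]:
x[0] = 0
x[1] = -2
x[2] = -3
x[3] = -3
x[4] = -2
x[5] = -1
x[6] = 3
x[7] = 3

x = [0, -2, -3, -3, -2, -1, 3, 3]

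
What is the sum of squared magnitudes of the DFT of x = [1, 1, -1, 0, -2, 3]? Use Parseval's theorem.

Parseval: Σ|x[n]|² = (1/N)Σ|X[k]|², so Σ|X[k]|² = N·Σ|x[n]|² = 6·16.0000

Σ|X[k]|² = N·Σ|x[n]|² = 6·16.0000 = 96.0000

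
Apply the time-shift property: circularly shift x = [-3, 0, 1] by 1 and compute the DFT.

Time shift by 1: X_shifted[k] = ω_3^(1k) · X[k]
Shifted x = [1, -3, 0]

DFT(x[n-1]) = [-2, 2.5000+2.5981i, 2.5000-2.5981i]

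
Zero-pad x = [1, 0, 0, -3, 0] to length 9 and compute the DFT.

Original 5-point DFT: [-2, 3.4271-1.7634i, 0.0729+2.8532i, 0.0729-2.8532i, 3.4271+1.7634i]
Zero-padded 9-point DFT provides frequency interpolation.

DFT_9([x, 0, ...]) = [-2, 2.5000+2.5981i, 2.5000-2.5981i, -2, 2.5000+2.5981i, 2.5000-2.5981i, -2, 2.5000+2.5981i, 2.5000-2.5981i]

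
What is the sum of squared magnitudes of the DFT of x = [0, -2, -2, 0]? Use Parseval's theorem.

Parseval: Σ|x[n]|² = (1/N)Σ|X[k]|², so Σ|X[k]|² = N·Σ|x[n]|² = 4·8.0000

Σ|X[k]|² = N·Σ|x[n]|² = 4·8.0000 = 32.0000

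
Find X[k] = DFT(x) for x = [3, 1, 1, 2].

X[k] = Σ(n=0 to 3) x[n] · ω_4^(nk)
where ω_4 = e^(-2πi/4)

Computing each X[k]:
X[0] = 7
X[1] = 2+1i
X[2] = 1
X[3] = 2-1i

X = [7, 2+1i, 1, 2-1i]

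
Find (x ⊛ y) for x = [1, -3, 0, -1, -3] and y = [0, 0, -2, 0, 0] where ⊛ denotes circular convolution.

(x ⊛ y)[n] = Σ(m=0 to 4) x[m] · y[(n-m) mod 5]

Computing each output sample:
(x ⊛ y)[0] = 2
(x ⊛ y)[1] = 6
(x ⊛ y)[2] = -2
(x ⊛ y)[3] = 6
(x ⊛ y)[4] = 0

x ⊛ y = [2, 6, -2, 6, 0]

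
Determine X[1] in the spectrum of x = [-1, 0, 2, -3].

X[1] = Σ(n=0 to 3) x[n] · ω_4^(1n) where ω_4 = e^(-2πi/4)
= (-1)·ω_4^0 + (0)·ω_4^1 + (2)·ω_4^2 + (-3)·ω_4^3

X[1] = -3-3i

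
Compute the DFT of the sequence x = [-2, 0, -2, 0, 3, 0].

X[k] = Σ(n=0 to 5) x[n] · ω_6^(nk)
where ω_6 = e^(-2πi/6)

Computing each X[k]:
X[0] = -1
X[1] = -2.5000+4.3301i
X[2] = -2.5000-4.3301i
X[3] = -1
X[4] = -2.5000+4.3301i
X[5] = -2.5000-4.3301i

X = [-1, -2.5000+4.3301i, -2.5000-4.3301i, -1, -2.5000+4.3301i, -2.5000-4.3301i]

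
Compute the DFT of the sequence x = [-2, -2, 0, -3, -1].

X[k] = Σ(n=0 to 4) x[n] · ω_5^(nk)
where ω_5 = e^(-2πi/5)

Computing each X[k]:
X[0] = -8
X[1] = -0.5000-0.8123i
X[2] = -0.5000+3.4410i
X[3] = -0.5000-3.4410i
X[4] = -0.5000+0.8123i

X = [-8, -0.5000-0.8123i, -0.5000+3.4410i, -0.5000-3.4410i, -0.5000+0.8123i]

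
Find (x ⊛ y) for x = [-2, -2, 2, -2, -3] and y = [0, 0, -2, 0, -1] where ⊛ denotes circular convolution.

(x ⊛ y)[n] = Σ(m=0 to 4) x[m] · y[(n-m) mod 5]

Computing each output sample:
(x ⊛ y)[0] = 6
(x ⊛ y)[1] = 4
(x ⊛ y)[2] = 6
(x ⊛ y)[3] = 7
(x ⊛ y)[4] = -2

x ⊛ y = [6, 4, 6, 7, -2]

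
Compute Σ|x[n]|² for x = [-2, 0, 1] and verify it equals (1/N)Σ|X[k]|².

Time domain:
Σ|x[n]|² = |-2|² + |0|² + |1|² = 5.0000

Frequency domain:
(1/3)Σ|X[k]|² = (1/3)(|-1|² + |-2.5000+0.8660i|² + |-2.5000-0.8660i|²) = (1/3)·15.0000 = 5.0000

Both sides agree, confirming Parseval's theorem.

Σ|x[n]|² = (1/N)Σ|X[k]|² = 5.0000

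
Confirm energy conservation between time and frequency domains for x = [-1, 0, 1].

Time domain:
Σ|x[n]|² = |-1|² + |0|² + |1|² = 2.0000

Frequency domain:
(1/3)Σ|X[k]|² = (1/3)(|0|² + |-1.5000+0.8660i|² + |-1.5000-0.8660i|²) = (1/3)·6.0000 = 2.0000

Both sides agree, confirming Parseval's theorem.

Σ|x[n]|² = (1/N)Σ|X[k]|² = 2.0000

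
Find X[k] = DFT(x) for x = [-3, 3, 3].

X[k] = Σ(n=0 to 2) x[n] · ω_3^(nk)
where ω_3 = e^(-2πi/3)

Computing each X[k]:
X[0] = 3
X[1] = -6
X[2] = -6

X = [3, -6, -6]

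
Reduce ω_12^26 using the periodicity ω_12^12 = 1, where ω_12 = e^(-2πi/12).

Since ω_12^12 = 1, powers reduce modulo 12.
26 mod 12 = 2
So ω_12^26 = ω_12^2 = e^(-2πi·2/12)

ω_12^26 = ω_12^2 = 0.5000-0.8660i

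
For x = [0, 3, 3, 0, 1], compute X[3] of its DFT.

X[3] = Σ(n=0 to 4) x[n] · ω_5^(3n) where ω_5 = e^(-2πi/5)
= (0)·ω_5^0 + (3)·ω_5^3 + (3)·ω_5^6 + (0)·ω_5^9 + (1)·ω_5^12

X[3] = -2.3090-1.6776i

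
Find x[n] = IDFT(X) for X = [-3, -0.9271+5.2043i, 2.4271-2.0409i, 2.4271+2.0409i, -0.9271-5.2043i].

x[n] = (1/5) Σ(k=0 to 4) X[k] · e^(2πikn/5)

Computing each x[n]:
x[0] = 0
x[1] = -3
x[2] = -2
x[3] = 2
x[4] = 0

x = [0, -3, -2, 2, 0]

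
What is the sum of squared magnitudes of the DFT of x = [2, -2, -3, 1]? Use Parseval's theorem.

Parseval: Σ|x[n]|² = (1/N)Σ|X[k]|², so Σ|X[k]|² = N·Σ|x[n]|² = 4·18.0000

Σ|X[k]|² = N·Σ|x[n]|² = 4·18.0000 = 72.0000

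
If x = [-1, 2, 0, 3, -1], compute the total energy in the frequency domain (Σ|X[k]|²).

Parseval: Σ|x[n]|² = (1/N)Σ|X[k]|², so Σ|X[k]|² = N·Σ|x[n]|² = 5·15.0000

Σ|X[k]|² = N·Σ|x[n]|² = 5·15.0000 = 75.0000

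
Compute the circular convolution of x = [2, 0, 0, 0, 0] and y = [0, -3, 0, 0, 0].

(x ⊛ y)[n] = Σ(m=0 to 4) x[m] · y[(n-m) mod 5]

Computing each output sample:
(x ⊛ y)[0] = 0
(x ⊛ y)[1] = -6
(x ⊛ y)[2] = 0
(x ⊛ y)[3] = 0
(x ⊛ y)[4] = 0

x ⊛ y = [0, -6, 0, 0, 0]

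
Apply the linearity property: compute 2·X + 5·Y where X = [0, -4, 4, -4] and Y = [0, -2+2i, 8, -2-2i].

By linearity: DFT(2x + 5y) = 2·DFT(x) + 5·DFT(y)
= 2·[0, -4, 4, -4] + 5·[0, -2+2i, 8, -2-2i]

Computing element-wise:
Z[0] = 2·(0) + 5·(0) = 0
Z[1] = 2·(-4) + 5·(-2+2i) = -18+10i
Z[2] = 2·(4) + 5·(8) = 48
Z[3] = 2·(-4) + 5·(-2-2i) = -18-10i

DFT(2x + 5y) = 2·X + 5·Y = [0, -18+10i, 48, -18-10i]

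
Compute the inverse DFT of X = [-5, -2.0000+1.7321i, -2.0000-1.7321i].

x[n] = (1/3) Σ(k=0 to 2) X[k] · e^(2πikn/3)

Computing each x[n]:
x[0] = -3
x[1] = -2
x[2] = 0

x = [-3, -2, 0]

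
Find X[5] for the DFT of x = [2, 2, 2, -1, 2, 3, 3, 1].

X[5] = Σ(n=0 to 7) x[n] · ω_8^(5n) where ω_8 = e^(-2πi/8)
= (2)·ω_8^0 + (2)·ω_8^5 + (2)·ω_8^10 + (-1)·ω_8^15 + (2)·ω_8^20 + (3)·ω_8^25 + (3)·ω_8^30 + (1)·ω_8^35

X[5] = -0.7071-1.1213i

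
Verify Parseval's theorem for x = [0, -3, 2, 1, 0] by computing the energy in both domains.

Time domain:
Σ|x[n]|² = |0|² + |-3|² + |2|² + |1|² + |0|² = 14.0000

Frequency domain:
(1/5)Σ|X[k]|² = (1/5)(|0|² + |-3.3541+2.2654i|² + |3.3541+2.7144i|² + |3.3541-2.7144i|² + |-3.3541-2.2654i|²) = (1/5)·70.0000 = 14.0000

Both sides agree, confirming Parseval's theorem.

Σ|x[n]|² = (1/N)Σ|X[k]|² = 14.0000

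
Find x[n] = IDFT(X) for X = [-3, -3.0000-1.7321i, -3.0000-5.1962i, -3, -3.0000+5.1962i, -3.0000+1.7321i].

x[n] = (1/6) Σ(k=0 to 5) X[k] · e^(2πikn/6)

Computing each x[n]:
x[0] = -3
x[1] = 2
x[2] = -1
x[3] = 0
x[4] = 1
x[5] = -2

x = [-3, 2, -1, 0, 1, -2]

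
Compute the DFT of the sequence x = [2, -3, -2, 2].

X[k] = Σ(n=0 to 3) x[n] · ω_4^(nk)
where ω_4 = e^(-2πi/4)

Computing each X[k]:
X[0] = -1
X[1] = 4+5i
X[2] = 1
X[3] = 4-5i

X = [-1, 4+5i, 1, 4-5i]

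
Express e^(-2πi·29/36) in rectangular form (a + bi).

ω_36^29 = e^(-2πi·29/36)
= cos(-2π·29/36) + i·sin(-2π·29/36)
= cos(-58π/36) + i·sin(-58π/36)

ω_36^29 = cos(-58π/36) + i·sin(-58π/36) = 0.3420+0.9397i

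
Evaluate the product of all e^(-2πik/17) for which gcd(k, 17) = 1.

The primitive 17th roots of unity are ω_17^k for k coprime to 17: k ∈ {1, 2, 3, 4, 5, 6, 7, 8, 9, 10, 11, 12, 13, 14, 15, 16}
Their product equals the constant term of the cyclotomic polynomial Φ_17(x) up to sign.
For n ≥ 3, the product of all primitive nth roots of unity is 1. (For n=1 it is 1; for n=2 it is -1.)

1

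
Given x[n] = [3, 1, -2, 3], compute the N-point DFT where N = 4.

X[k] = Σ(n=0 to 3) x[n] · ω_4^(nk)
where ω_4 = e^(-2πi/4)

Computing each X[k]:
X[0] = 5
X[1] = 5+2i
X[2] = -3
X[3] = 5-2i

X = [5, 5+2i, -3, 5-2i]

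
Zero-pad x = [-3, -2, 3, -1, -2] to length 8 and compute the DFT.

Original 5-point DFT: [-5, -5.8541-2.3511i, 0.8541+3.8042i, 0.8541-3.8042i, -5.8541+2.3511i]
Zero-padded 8-point DFT provides frequency interpolation.

DFT_8([x, 0, ...]) = [-5, -1.7071-0.8787i, -8+1i, -0.2929+5.1213i, 1, -0.2929-5.1213i, -8-1i, -1.7071+0.8787i]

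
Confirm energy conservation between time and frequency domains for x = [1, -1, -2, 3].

Time domain:
Σ|x[n]|² = |1|² + |-1|² + |-2|² + |3|² = 15.0000

Frequency domain:
(1/4)Σ|X[k]|² = (1/4)(|1|² + |3+4i|² + |-3|² + |3-4i|²) = (1/4)·60.0000 = 15.0000

Both sides agree, confirming Parseval's theorem.

Σ|x[n]|² = (1/N)Σ|X[k]|² = 15.0000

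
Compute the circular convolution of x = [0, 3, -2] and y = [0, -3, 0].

(x ⊛ y)[n] = Σ(m=0 to 2) x[m] · y[(n-m) mod 3]

Computing each output sample:
(x ⊛ y)[0] = 6
(x ⊛ y)[1] = 0
(x ⊛ y)[2] = -9

x ⊛ y = [6, 0, -9]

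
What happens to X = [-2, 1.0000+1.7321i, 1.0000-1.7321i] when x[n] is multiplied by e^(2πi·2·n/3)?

Modulation property: DFT(ω_3^(-2n)·x[n]) = X[(k-2) mod 3], so circularly shift X by 2 positions.

X[k-2] = [1.0000+1.7321i, 1.0000-1.7321i, -2]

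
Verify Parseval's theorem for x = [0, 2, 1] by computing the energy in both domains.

Time domain:
Σ|x[n]|² = |0|² + |2|² + |1|² = 5.0000

Frequency domain:
(1/3)Σ|X[k]|² = (1/3)(|3|² + |-1.5000-0.8660i|² + |-1.5000+0.8660i|²) = (1/3)·15.0000 = 5.0000

Both sides agree, confirming Parseval's theorem.

Σ|x[n]|² = (1/N)Σ|X[k]|² = 5.0000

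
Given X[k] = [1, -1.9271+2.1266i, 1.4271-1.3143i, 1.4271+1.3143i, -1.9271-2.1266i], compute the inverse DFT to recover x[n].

x[n] = (1/5) Σ(k=0 to 4) X[k] · e^(2πikn/5)

Computing each x[n]:
x[0] = 0
x[1] = -1
x[2] = 0
x[3] = 2
x[4] = 0

x = [0, -1, 0, 2, 0]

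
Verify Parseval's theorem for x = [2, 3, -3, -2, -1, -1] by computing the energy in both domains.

Time domain:
Σ|x[n]|² = |2|² + |3|² + |-3|² + |-2|² + |-1|² + |-1|² = 28.0000

Frequency domain:
(1/6)Σ|X[k]|² = (1/6)(|-2|² + |7.0000-1.7321i|² + |1.0000-5.1962i|² + |-2|² + |1.0000+5.1962i|² + |7.0000+1.7321i|²) = (1/6)·168.0000 = 28.0000

Both sides agree, confirming Parseval's theorem.

Σ|x[n]|² = (1/N)Σ|X[k]|² = 28.0000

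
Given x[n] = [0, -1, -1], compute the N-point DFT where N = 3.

X[k] = Σ(n=0 to 2) x[n] · ω_3^(nk)
where ω_3 = e^(-2πi/3)

Computing each X[k]:
X[0] = -2
X[1] = 1
X[2] = 1

X = [-2, 1, 1]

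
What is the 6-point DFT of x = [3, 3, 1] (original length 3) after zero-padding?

Original 3-point DFT: [7, 1.0000-1.7321i, 1.0000+1.7321i]
Zero-padded 6-point DFT provides frequency interpolation.

DFT_6([x, 0, ...]) = [7, 4.0000-3.4641i, 1.0000-1.7321i, 1, 1.0000+1.7321i, 4.0000+3.4641i]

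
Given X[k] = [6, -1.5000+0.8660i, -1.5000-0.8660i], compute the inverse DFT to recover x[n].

x[n] = (1/3) Σ(k=0 to 2) X[k] · e^(2πikn/3)

Computing each x[n]:
x[0] = 1
x[1] = 2
x[2] = 3

x = [1, 2, 3]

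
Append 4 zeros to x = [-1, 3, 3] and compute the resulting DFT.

Original 3-point DFT: [5, -4, -4]
Zero-padded 7-point DFT provides frequency interpolation.

DFT_7([x, 0, ...]) = [5, 0.2029-5.2703i, -4.3705-1.6231i, -1.8324+1.0438i, -1.8324-1.0438i, -4.3705+1.6231i, 0.2029+5.2703i]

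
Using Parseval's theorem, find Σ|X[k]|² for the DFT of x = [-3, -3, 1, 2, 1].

Parseval: Σ|x[n]|² = (1/N)Σ|X[k]|², so Σ|X[k]|² = N·Σ|x[n]|² = 5·24.0000

Σ|X[k]|² = N·Σ|x[n]|² = 5·24.0000 = 120.0000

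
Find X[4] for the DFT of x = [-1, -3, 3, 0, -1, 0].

X[4] = Σ(n=0 to 5) x[n] · ω_6^(4n) where ω_6 = e^(-2πi/6)
= (-1)·ω_6^0 + (-3)·ω_6^4 + (3)·ω_6^8 + (0)·ω_6^12 + (-1)·ω_6^16 + (0)·ω_6^20

X[4] = -0.5000-6.0622i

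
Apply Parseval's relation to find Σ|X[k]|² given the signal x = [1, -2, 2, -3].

Parseval: Σ|x[n]|² = (1/N)Σ|X[k]|², so Σ|X[k]|² = N·Σ|x[n]|² = 4·18.0000

Σ|X[k]|² = N·Σ|x[n]|² = 4·18.0000 = 72.0000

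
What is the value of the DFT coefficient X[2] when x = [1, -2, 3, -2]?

X[2] = Σ(n=0 to 3) x[n] · ω_4^(2n) where ω_4 = e^(-2πi/4)
= (1)·ω_4^0 + (-2)·ω_4^2 + (3)·ω_4^4 + (-2)·ω_4^6

X[2] = 8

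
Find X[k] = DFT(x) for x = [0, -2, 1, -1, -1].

X[k] = Σ(n=0 to 4) x[n] · ω_5^(nk)
where ω_5 = e^(-2πi/5)

Computing each X[k]:
X[0] = -3
X[1] = -0.9271-0.2245i
X[2] = 2.4271+2.4899i
X[3] = 2.4271-2.4899i
X[4] = -0.9271+0.2245i

X = [-3, -0.9271-0.2245i, 2.4271+2.4899i, 2.4271-2.4899i, -0.9271+0.2245i]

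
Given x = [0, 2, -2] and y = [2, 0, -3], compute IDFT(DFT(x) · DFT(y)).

(x ⊛ y)[n] = Σ(m=0 to 2) x[m] · y[(n-m) mod 3]

Computing each output sample:
(x ⊛ y)[0] = -6
(x ⊛ y)[1] = 10
(x ⊛ y)[2] = -4

x ⊛ y = [-6, 10, -4]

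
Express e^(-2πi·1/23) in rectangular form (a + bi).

ω_23^1 = e^(-2πi·1/23)
= cos(-2π·1/23) + i·sin(-2π·1/23)
= cos(-2π/23) + i·sin(-2π/23)

ω_23^1 = cos(-2π/23) + i·sin(-2π/23) = 0.9629-0.2698i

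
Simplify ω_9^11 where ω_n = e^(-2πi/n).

Since ω_9^9 = 1, powers reduce modulo 9.
11 mod 9 = 2
So ω_9^11 = ω_9^2 = e^(-2πi·2/9)

ω_9^11 = ω_9^2 = 0.1736-0.9848i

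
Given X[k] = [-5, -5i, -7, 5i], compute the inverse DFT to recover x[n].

x[n] = (1/4) Σ(k=0 to 3) X[k] · e^(2πikn/4)

Computing each x[n]:
x[0] = -3
x[1] = 3
x[2] = -3
x[3] = -2

x = [-3, 3, -3, -2]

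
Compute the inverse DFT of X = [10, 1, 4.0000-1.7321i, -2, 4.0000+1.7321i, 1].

x[n] = (1/6) Σ(k=0 to 5) X[k] · e^(2πikn/6)

Computing each x[n]:
x[0] = 3
x[1] = 2
x[2] = 0
x[3] = 3
x[4] = 1
x[5] = 1

x = [3, 2, 0, 3, 1, 1]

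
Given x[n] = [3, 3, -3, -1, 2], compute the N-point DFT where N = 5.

X[k] = Σ(n=0 to 4) x[n] · ω_5^(nk)
where ω_5 = e^(-2πi/5)

Computing each X[k]:
X[0] = 4
X[1] = 7.7812+0.2245i
X[2] = -2.2812-2.4899i
X[3] = -2.2812+2.4899i
X[4] = 7.7812-0.2245i

X = [4, 7.7812+0.2245i, -2.2812-2.4899i, -2.2812+2.4899i, 7.7812-0.2245i]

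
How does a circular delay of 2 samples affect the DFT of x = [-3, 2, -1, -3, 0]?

Time shift by 2: X_shifted[k] = ω_5^(2k) · X[k]
Shifted x = [-3, 0, -3, 2, -1]

DFT(x[n-2]) = [-5, -2.5000+1.9879i, -2.5000-5.3431i, -2.5000+5.3431i, -2.5000-1.9879i]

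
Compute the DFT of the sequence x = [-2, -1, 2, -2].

X[k] = Σ(n=0 to 3) x[n] · ω_4^(nk)
where ω_4 = e^(-2πi/4)

Computing each X[k]:
X[0] = -3
X[1] = -4-1i
X[2] = 3
X[3] = -4+1i

X = [-3, -4-1i, 3, -4+1i]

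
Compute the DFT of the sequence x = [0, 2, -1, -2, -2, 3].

X[k] = Σ(n=0 to 5) x[n] · ω_6^(nk)
where ω_6 = e^(-2πi/6)

Computing each X[k]:
X[0] = 0
X[1] = 6
X[2] = -3.0000+1.7321i
X[3] = -6
X[4] = -3.0000-1.7321i
X[5] = 6

X = [0, 6, -3.0000+1.7321i, -6, -3.0000-1.7321i, 6]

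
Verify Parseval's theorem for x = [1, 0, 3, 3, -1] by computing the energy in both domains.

Time domain:
Σ|x[n]|² = |1|² + |0|² + |3|² + |3|² + |-1|² = 20.0000

Frequency domain:
(1/5)Σ|X[k]|² = (1/5)(|6|² + |-4.1631-0.9511i|² + |3.6631-0.5878i|² + |3.6631+0.5878i|² + |-4.1631+0.9511i|²) = (1/5)·100.0000 = 20.0000

Both sides agree, confirming Parseval's theorem.

Σ|x[n]|² = (1/N)Σ|X[k]|² = 20.0000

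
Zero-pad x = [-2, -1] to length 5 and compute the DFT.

Original 2-point DFT: [-3, -1]
Zero-padded 5-point DFT provides frequency interpolation.

DFT_5([x, 0, ...]) = [-3, -2.3090+0.9511i, -1.1910+0.5878i, -1.1910-0.5878i, -2.3090-0.9511i]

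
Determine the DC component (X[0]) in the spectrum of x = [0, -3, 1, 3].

X[0] = Σ(n=0 to 3) x[n] · ω_4^0 = Σ x[n]
= (0) + (-3) + (1) + (3)

X[0] = 1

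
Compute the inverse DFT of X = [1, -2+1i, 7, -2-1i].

x[n] = (1/4) Σ(k=0 to 3) X[k] · e^(2πikn/4)

Computing each x[n]:
x[0] = 1
x[1] = -2
x[2] = 3
x[3] = -1

x = [1, -2, 3, -1]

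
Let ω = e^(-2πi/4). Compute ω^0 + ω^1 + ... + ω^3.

Sum of all nth roots of unity equals 0 for n > 1 (geometric series with r ≠ 1).

0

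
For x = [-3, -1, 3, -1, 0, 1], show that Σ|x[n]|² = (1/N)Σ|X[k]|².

Time domain:
Σ|x[n]|² = |-3|² + |-1|² + |3|² + |-1|² + |0|² + |1|² = 21.0000

Frequency domain:
(1/6)Σ|X[k]|² = (1/6)(|-1|² + |-3.5000-0.8660i|² + |-5.5000+4.3301i|² + |1|² + |-5.5000-4.3301i|² + |-3.5000+0.8660i|²) = (1/6)·126.0000 = 21.0000

Both sides agree, confirming Parseval's theorem.

Σ|x[n]|² = (1/N)Σ|X[k]|² = 21.0000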